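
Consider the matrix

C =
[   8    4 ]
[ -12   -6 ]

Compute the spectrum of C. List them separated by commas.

det(C - sI) = (8 - s)(-6 - s) - (4)·(-12) = s^2 - 2s.
This factors as s·(s - 2) = 0.
Eigenvalues: 0, 2.

0, 2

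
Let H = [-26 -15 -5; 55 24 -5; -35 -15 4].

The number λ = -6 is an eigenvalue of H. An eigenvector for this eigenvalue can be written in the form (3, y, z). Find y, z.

We need (H + 6I)v = 0.
H + 6I = [[-20, -15, -5], [55, 30, -5], [-35, -15, 10]].
Row 1: (-20)·3 + (-15)·y + (-5)·z = 0
Row 2: (55)·3 + (30)·y + (-5)·z = 0
Row 3: (-35)·3 + (-15)·y + (10)·z = 0
Solving gives y = -5, z = 3.
Check: H·(3, -5, 3) = (-18, 30, -18) = -6·(3, -5, 3).

-5, 3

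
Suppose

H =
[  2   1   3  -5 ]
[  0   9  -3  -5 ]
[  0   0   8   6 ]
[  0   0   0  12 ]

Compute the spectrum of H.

2, 8, 9, 12

H is upper triangular, so its eigenvalues are the diagonal entries.
Diagonal: 2, 9, 8, 12.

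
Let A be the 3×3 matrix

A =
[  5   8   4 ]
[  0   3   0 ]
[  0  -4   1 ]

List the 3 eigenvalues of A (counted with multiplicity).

Set up det(lambda·I - A) = 0.
Expanding the 3×3 determinant: p(lambda) = lambda^3 - 9·lambda^2 + 23·lambda - 15.
Since p(3) = 0, lambda = 3 is a root.
Dividing by (lambda - 3) leaves lambda^2 - 6·lambda + 5.
The quadratic factors as (lambda - 1)·(lambda - 5).
Eigenvalues: 1, 3, 5.

1, 3, 5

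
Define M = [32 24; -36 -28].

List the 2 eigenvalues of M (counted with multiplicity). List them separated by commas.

-4, 8

det(M - λI) = (32 - λ)(-28 - λ) - (24)·(-36) = λ^2 - 4λ - 32.
This factors as (λ + 4)·(λ - 8) = 0.
Eigenvalues: -4, 8.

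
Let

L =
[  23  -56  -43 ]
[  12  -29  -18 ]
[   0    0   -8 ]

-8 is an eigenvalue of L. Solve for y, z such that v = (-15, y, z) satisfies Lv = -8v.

-6, -3

We need (L + 8I)v = 0.
L + 8I = [[31, -56, -43], [12, -21, -18], [0, 0, 0]].
Row 1: (31)·-15 + (-56)·y + (-43)·z = 0
Row 2: (12)·-15 + (-21)·y + (-18)·z = 0
Row 3: (0)·-15 + (0)·y + (0)·z = 0
Solving gives y = -6, z = -3.
Check: L·(-15, -6, -3) = (120, 48, 24) = -8·(-15, -6, -3).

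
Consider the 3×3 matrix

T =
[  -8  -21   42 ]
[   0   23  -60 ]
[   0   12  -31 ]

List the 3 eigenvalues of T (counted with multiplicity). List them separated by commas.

Compute the characteristic polynomial p(λ) = det(λI - T).
Expanding the 3×3 determinant: p(λ) = λ^3 + 16λ^2 + 71λ + 56.
Since p(-1) = 0, λ = -1 is a root.
Factor out (λ + 1): p(λ) = (λ + 1)·(λ^2 + 15λ + 56).
The quadratic factors as (λ + 8)·(λ + 7).
Eigenvalues: -8, -7, -1.

-8, -7, -1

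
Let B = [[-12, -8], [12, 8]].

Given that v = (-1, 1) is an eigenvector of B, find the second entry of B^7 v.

-16384

First find the eigenvalue: Bv = (4, -4) = -4·(-1, 1), so λ = -4.
Then B^7 v = λ^7·v = (-4)^7·(-1, 1) = -16384·(-1, 1) = (16384, -16384).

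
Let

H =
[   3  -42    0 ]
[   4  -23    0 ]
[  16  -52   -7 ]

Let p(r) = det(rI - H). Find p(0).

693

p(0) = det(0·I − H) = det(−H) = (−1)^3·det(H).
det(H) = -693, so p(0) = 693.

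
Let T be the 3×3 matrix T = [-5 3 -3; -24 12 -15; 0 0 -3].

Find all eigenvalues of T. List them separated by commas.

-3, 3, 4

Compute the characteristic polynomial p(s) = det(sI - T).
Cofactor expansion gives p(s) = s^3 - 4s^2 - 9s + 36.
Rational-root test: s = 4 gives p(4) = 0.
Dividing by (s - 4) leaves s^2 - 9.
The quadratic factors as (s + 3)·(s - 3).
Eigenvalues: -3, 3, 4.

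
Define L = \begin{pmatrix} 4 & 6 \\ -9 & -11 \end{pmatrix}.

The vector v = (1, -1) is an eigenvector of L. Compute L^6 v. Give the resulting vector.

First find the eigenvalue: Lv = (-2, 2) = -2·(1, -1), so λ = -2.
Then L^6 v = λ^6·v = (-2)^6·(1, -1) = 64·(1, -1) = (64, -64).

(64, -64)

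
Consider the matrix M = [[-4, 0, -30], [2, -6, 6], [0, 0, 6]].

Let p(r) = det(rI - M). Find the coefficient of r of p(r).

-36

p(r) = r^3 + 4r^2 - 36r - 144.
The coefficient of r is -36.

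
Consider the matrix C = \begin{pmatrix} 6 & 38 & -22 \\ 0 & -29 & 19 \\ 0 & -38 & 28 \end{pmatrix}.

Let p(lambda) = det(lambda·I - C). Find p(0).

540

p(0) = det(0·I − C) = det(−C) = (−1)^3·det(C).
det(C) = -540, so p(0) = 540.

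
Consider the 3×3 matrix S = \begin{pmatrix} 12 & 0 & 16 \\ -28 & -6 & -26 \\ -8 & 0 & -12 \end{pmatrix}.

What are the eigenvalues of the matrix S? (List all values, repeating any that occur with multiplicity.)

-6, -4, 4

Compute the characteristic polynomial p(μ) = det(μI - S).
Expanding along the first row, p(μ) = μ^3 + 6μ^2 - 16μ - 96.
Try μ = 4: p(4) = 0, so 4 is a root.
Factor out (μ - 4): p(μ) = (μ - 4)·(μ^2 + 10μ + 24).
The quadratic factors as (μ + 6)·(μ + 4).
Eigenvalues: -6, -4, 4.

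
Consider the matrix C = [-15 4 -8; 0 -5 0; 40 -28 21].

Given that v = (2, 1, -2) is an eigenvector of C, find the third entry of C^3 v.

First find the eigenvalue: Cv = (-10, -5, 10) = -5·(2, 1, -2), so λ = -5.
Then C^3 v = λ^3·v = (-5)^3·(2, 1, -2) = -125·(2, 1, -2) = (-250, -125, 250).

250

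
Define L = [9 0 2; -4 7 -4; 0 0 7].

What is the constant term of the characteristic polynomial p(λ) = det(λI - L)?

-441

p(0) = det(0·I − L) = det(−L) = (−1)^3·det(L).
det(L) = 441, so p(0) = -441.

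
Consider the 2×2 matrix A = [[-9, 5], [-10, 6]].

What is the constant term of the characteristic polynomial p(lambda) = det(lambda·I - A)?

-4

p(0) = det(0·I − A) = det(−A) = (−1)^2·det(A).
det(A) = -4, so p(0) = -4.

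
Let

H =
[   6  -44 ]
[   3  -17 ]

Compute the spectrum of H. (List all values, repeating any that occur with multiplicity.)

-6, -5

det(H - lambda·I) = (6 - lambda)(-17 - lambda) - (-44)·(3) = lambda^2 + 11·lambda + 30.
This factors as (lambda + 6)·(lambda + 5) = 0.
Eigenvalues: -6, -5.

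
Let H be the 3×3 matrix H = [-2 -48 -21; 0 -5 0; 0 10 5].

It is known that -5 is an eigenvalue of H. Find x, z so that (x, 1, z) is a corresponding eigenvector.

We need (H + 5I)v = 0.
H + 5I = [[3, -48, -21], [0, 0, 0], [0, 10, 10]].
Row 1: (3)·x + (-48)·1 + (-21)·z = 0
Row 2: (0)·x + (0)·1 + (0)·z = 0
Row 3: (0)·x + (10)·1 + (10)·z = 0
Solving gives x = 9, z = -1.
Check: H·(9, 1, -1) = (-45, -5, 5) = -5·(9, 1, -1).

9, -1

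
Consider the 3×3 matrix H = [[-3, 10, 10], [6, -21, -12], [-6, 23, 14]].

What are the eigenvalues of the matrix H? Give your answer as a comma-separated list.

Compute the characteristic polynomial p(s) = det(sI - H).
Expanding along the first row, p(s) = s^3 + 10s^2 + 3s - 54.
Try s = -3: p(-3) = 0, so -3 is a root.
Factor out (s + 3): p(s) = (s + 3)·(s^2 + 7s - 18).
The quadratic factors as (s + 9)·(s - 2).
Eigenvalues: -9, -3, 2.

-9, -3, 2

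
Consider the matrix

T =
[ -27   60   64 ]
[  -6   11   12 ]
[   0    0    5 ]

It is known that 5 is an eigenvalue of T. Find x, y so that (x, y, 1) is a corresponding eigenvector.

2, 0

We need (T - 5I)v = 0.
T - 5I = [[-32, 60, 64], [-6, 6, 12], [0, 0, 0]].
Row 1: (-32)·x + (60)·y + (64)·1 = 0
Row 2: (-6)·x + (6)·y + (12)·1 = 0
Row 3: (0)·x + (0)·y + (0)·1 = 0
Solving gives x = 2, y = 0.
Check: T·(2, 0, 1) = (10, 0, 5) = 5·(2, 0, 1).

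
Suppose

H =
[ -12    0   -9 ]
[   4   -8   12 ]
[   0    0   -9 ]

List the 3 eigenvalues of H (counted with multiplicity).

-12, -9, -8

Set up det(λI - H) = 0.
Expanding along the first row, p(λ) = λ^3 + 29λ^2 + 276λ + 864.
Since p(-8) = 0, λ = -8 is a root.
Factor out (λ + 8): p(λ) = (λ + 8)·(λ^2 + 21λ + 108).
The quadratic factors as (λ + 12)·(λ + 9).
Eigenvalues: -12, -9, -8.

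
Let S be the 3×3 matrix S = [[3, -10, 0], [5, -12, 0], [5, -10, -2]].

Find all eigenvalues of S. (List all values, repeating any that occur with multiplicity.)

Set up det(λI - S) = 0.
Expanding the 3×3 determinant: p(λ) = λ^3 + 11λ^2 + 32λ + 28.
Try λ = -2: p(-2) = 0, so -2 is a root.
Factor out (λ + 2): p(λ) = (λ + 2)·(λ^2 + 9λ + 14).
The quadratic factors as (λ + 7)·(λ + 2).
Eigenvalues: -7, -2, -2.

-7, -2, -2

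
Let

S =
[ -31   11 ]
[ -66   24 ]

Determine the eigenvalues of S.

-9, 2

det(S - λI) = (-31 - λ)(24 - λ) - (11)·(-66) = λ^2 + 7λ - 18.
This factors as (λ + 9)·(λ - 2) = 0.
Eigenvalues: -9, 2.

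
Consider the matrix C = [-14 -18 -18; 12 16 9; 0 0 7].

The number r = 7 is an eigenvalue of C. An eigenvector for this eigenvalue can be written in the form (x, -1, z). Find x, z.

0, 1

We need (C - 7I)v = 0.
C - 7I = [[-21, -18, -18], [12, 9, 9], [0, 0, 0]].
Row 1: (-21)·x + (-18)·-1 + (-18)·z = 0
Row 2: (12)·x + (9)·-1 + (9)·z = 0
Row 3: (0)·x + (0)·-1 + (0)·z = 0
Solving gives x = 0, z = 1.
Check: C·(0, -1, 1) = (0, -7, 7) = 7·(0, -1, 1).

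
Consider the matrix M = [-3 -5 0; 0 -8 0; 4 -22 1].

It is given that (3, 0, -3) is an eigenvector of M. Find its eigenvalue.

Compute Mv: M·(3, 0, -3) = (-9, 0, 9).
Since Mv = λv, compare component 1: -9 = λ·3, so λ = -3.

-3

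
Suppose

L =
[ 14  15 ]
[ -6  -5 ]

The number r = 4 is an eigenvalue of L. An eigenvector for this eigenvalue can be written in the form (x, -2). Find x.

We need (L - 4I)v = 0.
L - 4I = [[10, 15], [-6, -9]].
Row 1: (10)·x + (15)·-2 = 0
Row 2: (-6)·x + (-9)·-2 = 0
Solving gives x = 3.
Check: L·(3, -2) = (12, -8) = 4·(3, -2).

3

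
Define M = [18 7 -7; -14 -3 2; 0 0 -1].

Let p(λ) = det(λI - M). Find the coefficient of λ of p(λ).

29

p(λ) = λ^3 - 14λ^2 + 29λ + 44.
The coefficient of λ is 29.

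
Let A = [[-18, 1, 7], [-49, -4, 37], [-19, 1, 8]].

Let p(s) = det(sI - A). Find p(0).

-56

p(0) = det(0·I − A) = det(−A) = (−1)^3·det(A).
det(A) = 56, so p(0) = -56.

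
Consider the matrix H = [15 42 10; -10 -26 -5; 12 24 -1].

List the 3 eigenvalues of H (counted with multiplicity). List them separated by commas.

Compute the characteristic polynomial p(λ) = det(λI - H).
Expanding the 3×3 determinant: p(λ) = λ^3 + 12λ^2 + 41λ + 30.
Since p(-5) = 0, λ = -5 is a root.
Dividing by (λ + 5) leaves λ^2 + 7λ + 6.
The quadratic factors as (λ + 6)·(λ + 1).
Eigenvalues: -6, -5, -1.

-6, -5, -1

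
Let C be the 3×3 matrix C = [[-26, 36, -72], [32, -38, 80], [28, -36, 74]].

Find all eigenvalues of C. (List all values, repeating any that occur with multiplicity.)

Compute the characteristic polynomial p(lambda) = det(lambda·I - C).
Expanding the 3×3 determinant: p(lambda) = lambda^3 - 10·lambda^2 - 4·lambda + 40.
Try lambda = 2: p(2) = 0, so 2 is a root.
Factor out (lambda - 2): p(lambda) = (lambda - 2)·(lambda^2 - 8·lambda - 20).
The quadratic factors as (lambda + 2)·(lambda - 10).
Eigenvalues: -2, 2, 10.

-2, 2, 10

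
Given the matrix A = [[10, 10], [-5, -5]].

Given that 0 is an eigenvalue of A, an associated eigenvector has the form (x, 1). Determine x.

We need (A)v = 0.
A = [[10, 10], [-5, -5]].
Row 1: (10)·x + (10)·1 = 0
Row 2: (-5)·x + (-5)·1 = 0
Solving gives x = -1.
Check: A·(-1, 1) = (0, 0) = 0·(-1, 1).

-1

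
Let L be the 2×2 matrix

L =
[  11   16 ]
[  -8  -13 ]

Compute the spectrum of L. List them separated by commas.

det(L - lambda·I) = (11 - lambda)(-13 - lambda) - (16)·(-8) = lambda^2 + 2·lambda - 15.
This factors as (lambda + 5)·(lambda - 3) = 0.
Eigenvalues: -5, 3.

-5, 3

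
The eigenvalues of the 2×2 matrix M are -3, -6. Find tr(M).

-9

trace(M) is the sum of the eigenvalues: (-3) + (-6) = -9.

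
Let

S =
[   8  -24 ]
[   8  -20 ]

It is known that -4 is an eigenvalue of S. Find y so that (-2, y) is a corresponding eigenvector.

We need (S + 4I)v = 0.
S + 4I = [[12, -24], [8, -16]].
Row 1: (12)·-2 + (-24)·y = 0
Row 2: (8)·-2 + (-16)·y = 0
Solving gives y = -1.
Check: S·(-2, -1) = (8, 4) = -4·(-2, -1).

-1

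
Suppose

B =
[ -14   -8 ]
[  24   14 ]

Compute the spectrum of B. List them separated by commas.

det(B - lambda·I) = (-14 - lambda)(14 - lambda) - (-8)·(24) = lambda^2 - 4.
This factors as (lambda + 2)·(lambda - 2) = 0.
Eigenvalues: -2, 2.

-2, 2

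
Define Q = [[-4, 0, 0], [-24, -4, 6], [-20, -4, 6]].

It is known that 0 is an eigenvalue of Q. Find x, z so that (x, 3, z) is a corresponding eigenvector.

We need (Q)v = 0.
Q = [[-4, 0, 0], [-24, -4, 6], [-20, -4, 6]].
Row 1: (-4)·x + (0)·3 + (0)·z = 0
Row 2: (-24)·x + (-4)·3 + (6)·z = 0
Row 3: (-20)·x + (-4)·3 + (6)·z = 0
Solving gives x = 0, z = 2.
Check: Q·(0, 3, 2) = (0, 0, 0) = 0·(0, 3, 2).

0, 2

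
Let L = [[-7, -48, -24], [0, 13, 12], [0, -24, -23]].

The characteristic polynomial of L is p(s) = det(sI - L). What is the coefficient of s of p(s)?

59

p(s) = s^3 + 17s^2 + 59s - 77.
The coefficient of s is 59.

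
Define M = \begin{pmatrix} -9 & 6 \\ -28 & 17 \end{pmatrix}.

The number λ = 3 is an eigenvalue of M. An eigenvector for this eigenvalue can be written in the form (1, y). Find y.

2

We need (M - 3I)v = 0.
M - 3I = [[-12, 6], [-28, 14]].
Row 1: (-12)·1 + (6)·y = 0
Row 2: (-28)·1 + (14)·y = 0
Solving gives y = 2.
Check: M·(1, 2) = (3, 6) = 3·(1, 2).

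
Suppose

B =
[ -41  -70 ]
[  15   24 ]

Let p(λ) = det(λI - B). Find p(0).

66

p(0) = det(0·I − B) = det(−B) = (−1)^2·det(B).
det(B) = 66, so p(0) = 66.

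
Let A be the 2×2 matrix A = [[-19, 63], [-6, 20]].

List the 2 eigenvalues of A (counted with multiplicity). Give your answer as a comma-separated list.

-1, 2

det(A - lambda·I) = (-19 - lambda)(20 - lambda) - (63)·(-6) = lambda^2 - lambda - 2.
This factors as (lambda + 1)·(lambda - 2) = 0.
Eigenvalues: -1, 2.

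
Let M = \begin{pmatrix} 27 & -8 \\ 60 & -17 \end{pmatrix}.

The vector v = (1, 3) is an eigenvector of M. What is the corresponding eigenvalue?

Compute Mv: M·(1, 3) = (3, 9).
Since Mv = λv, compare component 1: 3 = λ·1, so λ = 3.

3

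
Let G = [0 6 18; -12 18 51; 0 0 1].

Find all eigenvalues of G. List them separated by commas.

Compute the characteristic polynomial p(r) = det(rI - G).
Cofactor expansion gives p(r) = r^3 - 19r^2 + 90r - 72.
Try r = 1: p(1) = 0, so 1 is a root.
Dividing by (r - 1) leaves r^2 - 18r + 72.
The quadratic factors as (r - 6)·(r - 12).
Eigenvalues: 1, 6, 12.

1, 6, 12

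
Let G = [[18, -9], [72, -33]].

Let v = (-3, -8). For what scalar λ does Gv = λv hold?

-6

Compute Gv: G·(-3, -8) = (18, 48).
Since Gv = λv, compare component 1: 18 = λ·-3, so λ = -6.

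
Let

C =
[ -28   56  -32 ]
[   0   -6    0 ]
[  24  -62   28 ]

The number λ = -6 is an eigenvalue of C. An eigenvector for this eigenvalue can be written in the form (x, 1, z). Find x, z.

4, -1

We need (C + 6I)v = 0.
C + 6I = [[-22, 56, -32], [0, 0, 0], [24, -62, 34]].
Row 1: (-22)·x + (56)·1 + (-32)·z = 0
Row 2: (0)·x + (0)·1 + (0)·z = 0
Row 3: (24)·x + (-62)·1 + (34)·z = 0
Solving gives x = 4, z = -1.
Check: C·(4, 1, -1) = (-24, -6, 6) = -6·(4, 1, -1).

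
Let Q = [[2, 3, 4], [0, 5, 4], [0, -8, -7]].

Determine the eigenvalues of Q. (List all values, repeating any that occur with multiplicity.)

The characteristic polynomial is p(λ) = det(λI - Q).
Expanding along the first row, p(λ) = λ^3 - 7λ + 6.
Try λ = 1: p(1) = 0, so 1 is a root.
Factor out (λ - 1): p(λ) = (λ - 1)·(λ^2 + λ - 6).
The quadratic factors as (λ + 3)·(λ - 2).
Eigenvalues: -3, 1, 2.

-3, 1, 2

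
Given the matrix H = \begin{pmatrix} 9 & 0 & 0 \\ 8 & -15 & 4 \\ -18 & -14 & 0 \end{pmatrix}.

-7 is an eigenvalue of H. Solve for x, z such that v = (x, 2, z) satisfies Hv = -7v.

0, 4

We need (H + 7I)v = 0.
H + 7I = [[16, 0, 0], [8, -8, 4], [-18, -14, 7]].
Row 1: (16)·x + (0)·2 + (0)·z = 0
Row 2: (8)·x + (-8)·2 + (4)·z = 0
Row 3: (-18)·x + (-14)·2 + (7)·z = 0
Solving gives x = 0, z = 4.
Check: H·(0, 2, 4) = (0, -14, -28) = -7·(0, 2, 4).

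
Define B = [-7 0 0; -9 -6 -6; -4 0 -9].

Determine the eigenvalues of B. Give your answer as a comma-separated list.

The characteristic polynomial is p(s) = det(sI - B).
Expanding along the first row, p(s) = s^3 + 22s^2 + 159s + 378.
Rational-root test: s = -7 gives p(-7) = 0.
Factor out (s + 7): p(s) = (s + 7)·(s^2 + 15s + 54).
The quadratic factors as (s + 9)·(s + 6).
Eigenvalues: -9, -7, -6.

-9, -7, -6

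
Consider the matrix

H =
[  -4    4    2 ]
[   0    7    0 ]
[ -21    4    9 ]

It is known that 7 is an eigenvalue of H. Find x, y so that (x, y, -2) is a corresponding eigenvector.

We need (H - 7I)v = 0.
H - 7I = [[-11, 4, 2], [0, 0, 0], [-21, 4, 2]].
Row 1: (-11)·x + (4)·y + (2)·-2 = 0
Row 2: (0)·x + (0)·y + (0)·-2 = 0
Row 3: (-21)·x + (4)·y + (2)·-2 = 0
Solving gives x = 0, y = 1.
Check: H·(0, 1, -2) = (0, 7, -14) = 7·(0, 1, -2).

0, 1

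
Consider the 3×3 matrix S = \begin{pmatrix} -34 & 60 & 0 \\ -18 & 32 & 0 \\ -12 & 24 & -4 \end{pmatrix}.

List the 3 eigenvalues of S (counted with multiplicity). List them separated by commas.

The characteristic polynomial is p(λ) = det(λI - S).
Expanding along the first row, p(λ) = λ^3 + 6λ^2 - 32.
Since p(2) = 0, λ = 2 is a root.
Factor out (λ - 2): p(λ) = (λ - 2)·(λ^2 + 8λ + 16).
The quadratic factor is (λ + 4)^2.
Eigenvalues: -4, -4, 2.

-4, -4, 2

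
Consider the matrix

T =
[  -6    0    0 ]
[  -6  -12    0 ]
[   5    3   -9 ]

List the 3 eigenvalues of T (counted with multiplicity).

T is lower triangular, so its eigenvalues are the diagonal entries.
Diagonal: -6, -12, -9.

-12, -9, -6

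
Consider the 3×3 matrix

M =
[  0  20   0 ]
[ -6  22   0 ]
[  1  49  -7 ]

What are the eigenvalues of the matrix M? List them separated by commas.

Set up det(tI - M) = 0.
Expanding the 3×3 determinant: p(t) = t^3 - 15t^2 - 34t + 840.
Since p(-7) = 0, t = -7 is a root.
Factor out (t + 7): p(t) = (t + 7)·(t^2 - 22t + 120).
The quadratic factors as (t - 10)·(t - 12).
Eigenvalues: -7, 10, 12.

-7, 10, 12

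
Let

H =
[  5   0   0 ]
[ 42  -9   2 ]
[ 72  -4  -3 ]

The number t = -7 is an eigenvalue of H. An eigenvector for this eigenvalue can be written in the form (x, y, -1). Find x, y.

0, -1

We need (H + 7I)v = 0.
H + 7I = [[12, 0, 0], [42, -2, 2], [72, -4, 4]].
Row 1: (12)·x + (0)·y + (0)·-1 = 0
Row 2: (42)·x + (-2)·y + (2)·-1 = 0
Row 3: (72)·x + (-4)·y + (4)·-1 = 0
Solving gives x = 0, y = -1.
Check: H·(0, -1, -1) = (0, 7, 7) = -7·(0, -1, -1).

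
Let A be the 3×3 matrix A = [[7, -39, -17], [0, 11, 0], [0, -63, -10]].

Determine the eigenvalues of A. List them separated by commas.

Compute the characteristic polynomial p(μ) = det(μI - A).
Expanding the 3×3 determinant: p(μ) = μ^3 - 8μ^2 - 103μ + 770.
Since p(-10) = 0, μ = -10 is a root.
Factor out (μ + 10): p(μ) = (μ + 10)·(μ^2 - 18μ + 77).
The quadratic factors as (μ - 7)·(μ - 11).
Eigenvalues: -10, 7, 11.

-10, 7, 11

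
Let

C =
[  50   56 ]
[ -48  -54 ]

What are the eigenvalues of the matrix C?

-6, 2

det(C - sI) = (50 - s)(-54 - s) - (56)·(-48) = s^2 + 4s - 12.
This factors as (s + 6)·(s - 2) = 0.
Eigenvalues: -6, 2.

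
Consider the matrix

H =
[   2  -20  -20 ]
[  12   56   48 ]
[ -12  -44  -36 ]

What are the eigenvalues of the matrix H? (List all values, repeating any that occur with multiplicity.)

Set up det(λI - H) = 0.
Expanding along the first row, p(λ) = λ^3 - 22λ^2 + 136λ - 192.
Rational-root test: λ = 12 gives p(12) = 0.
Dividing by (λ - 12) leaves λ^2 - 10λ + 16.
The quadratic factors as (λ - 2)·(λ - 8).
Eigenvalues: 2, 8, 12.

2, 8, 12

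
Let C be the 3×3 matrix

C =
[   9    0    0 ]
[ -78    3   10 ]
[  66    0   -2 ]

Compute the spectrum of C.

Set up det(μI - C) = 0.
Expanding along the first row, p(μ) = μ^3 - 10μ^2 + 3μ + 54.
Since p(3) = 0, μ = 3 is a root.
Dividing by (μ - 3) leaves μ^2 - 7μ - 18.
The quadratic factors as (μ + 2)·(μ - 9).
Eigenvalues: -2, 3, 9.

-2, 3, 9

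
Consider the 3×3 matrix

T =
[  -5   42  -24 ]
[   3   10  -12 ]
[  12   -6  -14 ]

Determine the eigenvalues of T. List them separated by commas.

-11, -2, 4

Compute the characteristic polynomial p(t) = det(tI - T).
Expanding the 3×3 determinant: p(t) = t^3 + 9t^2 - 30t - 88.
Rational-root test: t = -2 gives p(-2) = 0.
Dividing by (t + 2) leaves t^2 + 7t - 44.
The quadratic factors as (t + 11)·(t - 4).
Eigenvalues: -11, -2, 4.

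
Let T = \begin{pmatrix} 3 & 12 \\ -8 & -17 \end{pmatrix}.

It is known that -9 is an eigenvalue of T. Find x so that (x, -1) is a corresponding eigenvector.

1

We need (T + 9I)v = 0.
T + 9I = [[12, 12], [-8, -8]].
Row 1: (12)·x + (12)·-1 = 0
Row 2: (-8)·x + (-8)·-1 = 0
Solving gives x = 1.
Check: T·(1, -1) = (-9, 9) = -9·(1, -1).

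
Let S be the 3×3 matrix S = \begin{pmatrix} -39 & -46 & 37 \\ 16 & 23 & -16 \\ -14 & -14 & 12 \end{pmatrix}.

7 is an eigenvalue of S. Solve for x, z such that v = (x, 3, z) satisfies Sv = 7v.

-3, 0

We need (S - 7I)v = 0.
S - 7I = [[-46, -46, 37], [16, 16, -16], [-14, -14, 5]].
Row 1: (-46)·x + (-46)·3 + (37)·z = 0
Row 2: (16)·x + (16)·3 + (-16)·z = 0
Row 3: (-14)·x + (-14)·3 + (5)·z = 0
Solving gives x = -3, z = 0.
Check: S·(-3, 3, 0) = (-21, 21, 0) = 7·(-3, 3, 0).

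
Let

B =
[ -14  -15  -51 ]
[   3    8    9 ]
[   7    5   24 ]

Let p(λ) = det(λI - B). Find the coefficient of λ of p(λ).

p(λ) = λ^3 - 18λ^2 + 101λ - 168.
The coefficient of λ is 101.

101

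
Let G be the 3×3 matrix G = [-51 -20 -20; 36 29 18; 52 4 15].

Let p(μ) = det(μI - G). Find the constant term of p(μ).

-847

p(μ) = μ^3 + 7μ^2 - 121μ - 847.
The constant term is -847.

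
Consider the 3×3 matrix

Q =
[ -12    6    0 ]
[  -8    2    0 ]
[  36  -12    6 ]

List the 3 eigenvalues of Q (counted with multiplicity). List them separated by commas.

-6, -4, 6

Compute the characteristic polynomial p(μ) = det(μI - Q).
Expanding the 3×3 determinant: p(μ) = μ^3 + 4μ^2 - 36μ - 144.
Since p(-4) = 0, μ = -4 is a root.
Dividing by (μ + 4) leaves μ^2 - 36.
The quadratic factors as (μ + 6)·(μ - 6).
Eigenvalues: -6, -4, 6.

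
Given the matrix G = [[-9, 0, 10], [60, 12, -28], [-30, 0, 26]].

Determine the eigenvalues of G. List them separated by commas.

The characteristic polynomial is p(μ) = det(μI - G).
Expanding along the first row, p(μ) = μ^3 - 29μ^2 + 270μ - 792.
Rational-root test: μ = 11 gives p(11) = 0.
Dividing by (μ - 11) leaves μ^2 - 18μ + 72.
The quadratic factors as (μ - 6)·(μ - 12).
Eigenvalues: 6, 11, 12.

6, 11, 12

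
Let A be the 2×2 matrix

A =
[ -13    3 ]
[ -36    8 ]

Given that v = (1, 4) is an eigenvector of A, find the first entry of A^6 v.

1

First find the eigenvalue: Av = (-1, -4) = -1·(1, 4), so λ = -1.
Then A^6 v = λ^6·v = (-1)^6·(1, 4) = 1·(1, 4) = (1, 4).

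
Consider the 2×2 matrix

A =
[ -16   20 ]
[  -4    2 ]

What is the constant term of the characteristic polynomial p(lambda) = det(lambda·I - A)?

p(0) = det(0·I − A) = det(−A) = (−1)^2·det(A).
det(A) = 48, so p(0) = 48.

48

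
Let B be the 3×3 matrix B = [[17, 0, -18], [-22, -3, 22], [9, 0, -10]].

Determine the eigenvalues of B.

-3, -1, 8

Compute the characteristic polynomial p(s) = det(sI - B).
Expanding the 3×3 determinant: p(s) = s^3 - 4s^2 - 29s - 24.
Since p(-3) = 0, s = -3 is a root.
Factor out (s + 3): p(s) = (s + 3)·(s^2 - 7s - 8).
The quadratic factors as (s + 1)·(s - 8).
Eigenvalues: -3, -1, 8.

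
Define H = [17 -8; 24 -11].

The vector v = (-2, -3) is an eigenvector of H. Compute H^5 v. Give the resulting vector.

First find the eigenvalue: Hv = (-10, -15) = 5·(-2, -3), so λ = 5.
Then H^5 v = λ^5·v = 5^5·(-2, -3) = 3125·(-2, -3) = (-6250, -9375).

(-6250, -9375)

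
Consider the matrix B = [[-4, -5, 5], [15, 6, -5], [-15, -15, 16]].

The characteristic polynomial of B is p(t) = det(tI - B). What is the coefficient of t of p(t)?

83

p(t) = t^3 - 18t^2 + 83t - 66.
The coefficient of t is 83.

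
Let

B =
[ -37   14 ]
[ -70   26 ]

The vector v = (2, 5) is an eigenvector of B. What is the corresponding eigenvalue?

-2

Compute Bv: B·(2, 5) = (-4, -10).
Since Bv = λv, compare component 1: -4 = λ·2, so λ = -2.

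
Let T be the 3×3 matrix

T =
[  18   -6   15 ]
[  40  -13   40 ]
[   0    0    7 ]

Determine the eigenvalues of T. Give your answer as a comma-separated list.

2, 3, 7

Compute the characteristic polynomial p(s) = det(sI - T).
Cofactor expansion gives p(s) = s^3 - 12s^2 + 41s - 42.
Rational-root test: s = 2 gives p(2) = 0.
Dividing by (s - 2) leaves s^2 - 10s + 21.
The quadratic factors as (s - 3)·(s - 7).
Eigenvalues: 2, 3, 7.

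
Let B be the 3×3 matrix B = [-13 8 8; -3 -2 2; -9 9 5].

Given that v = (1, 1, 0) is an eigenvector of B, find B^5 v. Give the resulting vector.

(-3125, -3125, 0)

First find the eigenvalue: Bv = (-5, -5, 0) = -5·(1, 1, 0), so λ = -5.
Then B^5 v = λ^5·v = (-5)^5·(1, 1, 0) = -3125·(1, 1, 0) = (-3125, -3125, 0).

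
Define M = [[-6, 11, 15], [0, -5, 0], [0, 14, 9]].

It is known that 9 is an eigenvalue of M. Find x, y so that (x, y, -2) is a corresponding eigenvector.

-2, 0

We need (M - 9I)v = 0.
M - 9I = [[-15, 11, 15], [0, -14, 0], [0, 14, 0]].
Row 1: (-15)·x + (11)·y + (15)·-2 = 0
Row 2: (0)·x + (-14)·y + (0)·-2 = 0
Row 3: (0)·x + (14)·y + (0)·-2 = 0
Solving gives x = -2, y = 0.
Check: M·(-2, 0, -2) = (-18, 0, -18) = 9·(-2, 0, -2).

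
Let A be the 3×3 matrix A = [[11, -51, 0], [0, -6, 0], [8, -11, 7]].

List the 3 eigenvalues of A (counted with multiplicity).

The characteristic polynomial is p(lambda) = det(lambda·I - A).
Expanding the 3×3 determinant: p(lambda) = lambda^3 - 12·lambda^2 - 31·lambda + 462.
Since p(-6) = 0, lambda = -6 is a root.
Factor out (lambda + 6): p(lambda) = (lambda + 6)·(lambda^2 - 18·lambda + 77).
The quadratic factors as (lambda - 7)·(lambda - 11).
Eigenvalues: -6, 7, 11.

-6, 7, 11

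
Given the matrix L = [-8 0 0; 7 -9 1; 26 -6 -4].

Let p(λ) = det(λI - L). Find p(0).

336

p(0) = det(0·I − L) = det(−L) = (−1)^3·det(L).
det(L) = -336, so p(0) = 336.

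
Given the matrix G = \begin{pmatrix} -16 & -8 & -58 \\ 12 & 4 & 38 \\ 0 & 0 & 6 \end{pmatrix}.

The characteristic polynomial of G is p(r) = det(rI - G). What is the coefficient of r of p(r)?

-40

p(r) = r^3 + 6r^2 - 40r - 192.
The coefficient of r is -40.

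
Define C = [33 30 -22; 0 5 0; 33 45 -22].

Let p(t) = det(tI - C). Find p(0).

0

p(0) = det(0·I − C) = det(−C) = (−1)^3·det(C).
det(C) = 0, so p(0) = 0.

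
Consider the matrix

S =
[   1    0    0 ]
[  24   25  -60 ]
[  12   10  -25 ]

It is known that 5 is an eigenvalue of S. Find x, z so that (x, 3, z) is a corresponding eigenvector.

We need (S - 5I)v = 0.
S - 5I = [[-4, 0, 0], [24, 20, -60], [12, 10, -30]].
Row 1: (-4)·x + (0)·3 + (0)·z = 0
Row 2: (24)·x + (20)·3 + (-60)·z = 0
Row 3: (12)·x + (10)·3 + (-30)·z = 0
Solving gives x = 0, z = 1.
Check: S·(0, 3, 1) = (0, 15, 5) = 5·(0, 3, 1).

0, 1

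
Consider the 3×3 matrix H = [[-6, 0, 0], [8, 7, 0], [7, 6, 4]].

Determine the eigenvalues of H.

H is lower triangular, so its eigenvalues are the diagonal entries.
Diagonal: -6, 7, 4.

-6, 4, 7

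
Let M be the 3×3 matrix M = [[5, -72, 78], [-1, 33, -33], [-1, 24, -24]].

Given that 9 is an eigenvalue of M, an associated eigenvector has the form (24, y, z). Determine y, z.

We need (M - 9I)v = 0.
M - 9I = [[-4, -72, 78], [-1, 24, -33], [-1, 24, -33]].
Row 1: (-4)·24 + (-72)·y + (78)·z = 0
Row 2: (-1)·24 + (24)·y + (-33)·z = 0
Row 3: (-1)·24 + (24)·y + (-33)·z = 0
Solving gives y = -10, z = -8.
Check: M·(24, -10, -8) = (216, -90, -72) = 9·(24, -10, -8).

-10, -8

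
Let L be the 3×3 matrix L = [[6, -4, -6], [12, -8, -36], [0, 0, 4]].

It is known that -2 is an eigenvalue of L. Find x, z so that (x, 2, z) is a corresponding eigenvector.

We need (L + 2I)v = 0.
L + 2I = [[8, -4, -6], [12, -6, -36], [0, 0, 6]].
Row 1: (8)·x + (-4)·2 + (-6)·z = 0
Row 2: (12)·x + (-6)·2 + (-36)·z = 0
Row 3: (0)·x + (0)·2 + (6)·z = 0
Solving gives x = 1, z = 0.
Check: L·(1, 2, 0) = (-2, -4, 0) = -2·(1, 2, 0).

1, 0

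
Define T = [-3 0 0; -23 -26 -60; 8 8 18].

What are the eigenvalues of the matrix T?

Set up det(rI - T) = 0.
Cofactor expansion gives p(r) = r^3 + 11r^2 + 36r + 36.
Rational-root test: r = -2 gives p(-2) = 0.
Factor out (r + 2): p(r) = (r + 2)·(r^2 + 9r + 18).
The quadratic factors as (r + 6)·(r + 3).
Eigenvalues: -6, -3, -2.

-6, -3, -2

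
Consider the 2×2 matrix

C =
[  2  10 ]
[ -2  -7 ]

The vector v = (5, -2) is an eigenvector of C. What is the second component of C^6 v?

First find the eigenvalue: Cv = (-10, 4) = -2·(5, -2), so λ = -2.
Then C^6 v = λ^6·v = (-2)^6·(5, -2) = 64·(5, -2) = (320, -128).

-128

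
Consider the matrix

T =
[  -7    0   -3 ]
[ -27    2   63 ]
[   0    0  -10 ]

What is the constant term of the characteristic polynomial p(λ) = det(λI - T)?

-140

p(0) = det(0·I − T) = det(−T) = (−1)^3·det(T).
det(T) = 140, so p(0) = -140.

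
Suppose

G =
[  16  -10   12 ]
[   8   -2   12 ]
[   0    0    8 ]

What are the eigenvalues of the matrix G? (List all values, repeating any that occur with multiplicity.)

Compute the characteristic polynomial p(λ) = det(λI - G).
Cofactor expansion gives p(λ) = λ^3 - 22λ^2 + 160λ - 384.
Rational-root test: λ = 6 gives p(6) = 0.
Factor out (λ - 6): p(λ) = (λ - 6)·(λ^2 - 16λ + 64).
The quadratic factor is (λ - 8)^2.
Eigenvalues: 6, 8, 8.

6, 8, 8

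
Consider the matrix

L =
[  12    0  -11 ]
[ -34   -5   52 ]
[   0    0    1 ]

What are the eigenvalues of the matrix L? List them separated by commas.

-5, 1, 12

Compute the characteristic polynomial p(λ) = det(λI - L).
Expanding along the first row, p(λ) = λ^3 - 8λ^2 - 53λ + 60.
Rational-root test: λ = -5 gives p(-5) = 0.
Dividing by (λ + 5) leaves λ^2 - 13λ + 12.
The quadratic factors as (λ - 1)·(λ - 12).
Eigenvalues: -5, 1, 12.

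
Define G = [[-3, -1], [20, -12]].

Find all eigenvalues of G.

det(G - lambda·I) = (-3 - lambda)(-12 - lambda) - (-1)·(20) = lambda^2 + 15·lambda + 56.
This factors as (lambda + 8)·(lambda + 7) = 0.
Eigenvalues: -8, -7.

-8, -7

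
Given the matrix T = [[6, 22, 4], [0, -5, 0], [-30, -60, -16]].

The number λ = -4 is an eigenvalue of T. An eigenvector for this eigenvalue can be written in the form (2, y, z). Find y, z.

0, -5

We need (T + 4I)v = 0.
T + 4I = [[10, 22, 4], [0, -1, 0], [-30, -60, -12]].
Row 1: (10)·2 + (22)·y + (4)·z = 0
Row 2: (0)·2 + (-1)·y + (0)·z = 0
Row 3: (-30)·2 + (-60)·y + (-12)·z = 0
Solving gives y = 0, z = -5.
Check: T·(2, 0, -5) = (-8, 0, 20) = -4·(2, 0, -5).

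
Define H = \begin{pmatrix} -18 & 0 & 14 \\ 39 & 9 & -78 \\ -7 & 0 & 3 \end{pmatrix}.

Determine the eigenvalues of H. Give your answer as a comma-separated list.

Compute the characteristic polynomial p(λ) = det(λI - H).
Expanding the 3×3 determinant: p(λ) = λ^3 + 6λ^2 - 91λ - 396.
Since p(-11) = 0, λ = -11 is a root.
Factor out (λ + 11): p(λ) = (λ + 11)·(λ^2 - 5λ - 36).
The quadratic factors as (λ + 4)·(λ - 9).
Eigenvalues: -11, -4, 9.

-11, -4, 9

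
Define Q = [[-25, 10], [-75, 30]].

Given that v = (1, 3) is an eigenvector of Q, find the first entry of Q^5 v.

3125

First find the eigenvalue: Qv = (5, 15) = 5·(1, 3), so λ = 5.
Then Q^5 v = λ^5·v = 5^5·(1, 3) = 3125·(1, 3) = (3125, 9375).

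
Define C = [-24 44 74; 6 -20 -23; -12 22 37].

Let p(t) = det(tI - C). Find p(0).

p(0) = det(0·I − C) = det(−C) = (−1)^3·det(C).
det(C) = 0, so p(0) = 0.

0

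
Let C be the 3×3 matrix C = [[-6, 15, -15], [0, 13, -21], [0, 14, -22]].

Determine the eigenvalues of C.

-8, -6, -1

Compute the characteristic polynomial p(r) = det(rI - C).
Expanding along the first row, p(r) = r^3 + 15r^2 + 62r + 48.
Since p(-1) = 0, r = -1 is a root.
Factor out (r + 1): p(r) = (r + 1)·(r^2 + 14r + 48).
The quadratic factors as (r + 8)·(r + 6).
Eigenvalues: -8, -6, -1.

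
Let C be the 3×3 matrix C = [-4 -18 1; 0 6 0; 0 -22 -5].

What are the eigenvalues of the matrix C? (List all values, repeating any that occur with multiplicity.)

-5, -4, 6

Compute the characteristic polynomial p(s) = det(sI - C).
Expanding along the first row, p(s) = s^3 + 3s^2 - 34s - 120.
Try s = -4: p(-4) = 0, so -4 is a root.
Factor out (s + 4): p(s) = (s + 4)·(s^2 - s - 30).
The quadratic factors as (s + 5)·(s - 6).
Eigenvalues: -5, -4, 6.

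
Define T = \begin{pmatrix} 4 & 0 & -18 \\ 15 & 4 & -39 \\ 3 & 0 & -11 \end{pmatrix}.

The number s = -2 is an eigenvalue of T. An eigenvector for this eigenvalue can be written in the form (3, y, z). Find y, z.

We need (T + 2I)v = 0.
T + 2I = [[6, 0, -18], [15, 6, -39], [3, 0, -9]].
Row 1: (6)·3 + (0)·y + (-18)·z = 0
Row 2: (15)·3 + (6)·y + (-39)·z = 0
Row 3: (3)·3 + (0)·y + (-9)·z = 0
Solving gives y = -1, z = 1.
Check: T·(3, -1, 1) = (-6, 2, -2) = -2·(3, -1, 1).

-1, 1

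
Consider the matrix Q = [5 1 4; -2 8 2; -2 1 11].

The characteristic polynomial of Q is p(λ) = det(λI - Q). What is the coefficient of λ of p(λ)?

191

p(λ) = λ^3 - 24λ^2 + 191λ - 504.
The coefficient of λ is 191.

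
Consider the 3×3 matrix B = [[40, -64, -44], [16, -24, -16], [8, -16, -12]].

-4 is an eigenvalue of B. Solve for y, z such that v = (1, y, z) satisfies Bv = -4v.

0, 1

We need (B + 4I)v = 0.
B + 4I = [[44, -64, -44], [16, -20, -16], [8, -16, -8]].
Row 1: (44)·1 + (-64)·y + (-44)·z = 0
Row 2: (16)·1 + (-20)·y + (-16)·z = 0
Row 3: (8)·1 + (-16)·y + (-8)·z = 0
Solving gives y = 0, z = 1.
Check: B·(1, 0, 1) = (-4, 0, -4) = -4·(1, 0, 1).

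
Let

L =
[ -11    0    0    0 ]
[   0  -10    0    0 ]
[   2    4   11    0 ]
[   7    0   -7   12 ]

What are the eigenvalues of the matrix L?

-11, -10, 11, 12

L is lower triangular, so its eigenvalues are the diagonal entries.
Diagonal: -11, -10, 11, 12.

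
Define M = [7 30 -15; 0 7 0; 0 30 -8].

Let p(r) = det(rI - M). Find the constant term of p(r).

392

p(r) = r^3 - 6r^2 - 63r + 392.
The constant term is 392.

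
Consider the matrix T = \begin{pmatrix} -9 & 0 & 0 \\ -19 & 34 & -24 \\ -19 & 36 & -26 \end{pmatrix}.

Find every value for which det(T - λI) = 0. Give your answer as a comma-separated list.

-9, -2, 10

Set up det(μI - T) = 0.
Expanding along the first row, p(μ) = μ^3 + μ^2 - 92μ - 180.
Since p(-2) = 0, μ = -2 is a root.
Dividing by (μ + 2) leaves μ^2 - μ - 90.
The quadratic factors as (μ + 9)·(μ - 10).
Eigenvalues: -9, -2, 10.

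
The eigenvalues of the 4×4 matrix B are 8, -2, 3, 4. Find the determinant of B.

-192

det(B) is the product of the eigenvalues: (8) · (-2) · (3) · (4) = -192.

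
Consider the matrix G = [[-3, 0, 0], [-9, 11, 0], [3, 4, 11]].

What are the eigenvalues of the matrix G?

G is lower triangular, so its eigenvalues are the diagonal entries.
Diagonal: -3, 11, 11.

-3, 11, 11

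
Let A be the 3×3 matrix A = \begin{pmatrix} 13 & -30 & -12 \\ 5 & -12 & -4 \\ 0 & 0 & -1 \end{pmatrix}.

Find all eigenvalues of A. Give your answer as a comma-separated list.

Set up det(rI - A) = 0.
Expanding the 3×3 determinant: p(r) = r^3 - 7r - 6.
Since p(3) = 0, r = 3 is a root.
Dividing by (r - 3) leaves r^2 + 3r + 2.
The quadratic factors as (r + 2)·(r + 1).
Eigenvalues: -2, -1, 3.

-2, -1, 3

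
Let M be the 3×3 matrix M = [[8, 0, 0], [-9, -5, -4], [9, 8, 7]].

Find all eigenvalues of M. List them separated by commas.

-1, 3, 8

The characteristic polynomial is p(λ) = det(λI - M).
Expanding along the first row, p(λ) = λ^3 - 10λ^2 + 13λ + 24.
Since p(-1) = 0, λ = -1 is a root.
Dividing by (λ + 1) leaves λ^2 - 11λ + 24.
The quadratic factors as (λ - 3)·(λ - 8).
Eigenvalues: -1, 3, 8.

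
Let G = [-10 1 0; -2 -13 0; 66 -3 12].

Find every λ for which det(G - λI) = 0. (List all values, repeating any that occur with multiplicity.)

Compute the characteristic polynomial p(t) = det(tI - G).
Expanding along the first row, p(t) = t^3 + 11t^2 - 144t - 1584.
Rational-root test: t = -11 gives p(-11) = 0.
Dividing by (t + 11) leaves t^2 - 144.
The quadratic factors as (t + 12)·(t - 12).
Eigenvalues: -12, -11, 12.

-12, -11, 12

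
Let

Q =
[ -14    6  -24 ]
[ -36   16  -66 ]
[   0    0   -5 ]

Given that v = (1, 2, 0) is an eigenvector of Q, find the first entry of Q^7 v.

First find the eigenvalue: Qv = (-2, -4, 0) = -2·(1, 2, 0), so λ = -2.
Then Q^7 v = λ^7·v = (-2)^7·(1, 2, 0) = -128·(1, 2, 0) = (-128, -256, 0).

-128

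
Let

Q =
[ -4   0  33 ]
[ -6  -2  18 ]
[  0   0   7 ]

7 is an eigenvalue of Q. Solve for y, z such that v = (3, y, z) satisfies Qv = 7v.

0, 1

We need (Q - 7I)v = 0.
Q - 7I = [[-11, 0, 33], [-6, -9, 18], [0, 0, 0]].
Row 1: (-11)·3 + (0)·y + (33)·z = 0
Row 2: (-6)·3 + (-9)·y + (18)·z = 0
Row 3: (0)·3 + (0)·y + (0)·z = 0
Solving gives y = 0, z = 1.
Check: Q·(3, 0, 1) = (21, 0, 7) = 7·(3, 0, 1).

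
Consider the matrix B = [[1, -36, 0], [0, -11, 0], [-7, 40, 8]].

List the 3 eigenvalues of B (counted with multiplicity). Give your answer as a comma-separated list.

-11, 1, 8

Set up det(lambda·I - B) = 0.
Expanding along the first row, p(lambda) = lambda^3 + 2·lambda^2 - 91·lambda + 88.
Since p(1) = 0, lambda = 1 is a root.
Dividing by (lambda - 1) leaves lambda^2 + 3·lambda - 88.
The quadratic factors as (lambda + 11)·(lambda - 8).
Eigenvalues: -11, 1, 8.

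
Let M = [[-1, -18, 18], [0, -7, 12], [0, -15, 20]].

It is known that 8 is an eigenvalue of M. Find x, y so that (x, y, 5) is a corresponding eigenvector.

We need (M - 8I)v = 0.
M - 8I = [[-9, -18, 18], [0, -15, 12], [0, -15, 12]].
Row 1: (-9)·x + (-18)·y + (18)·5 = 0
Row 2: (0)·x + (-15)·y + (12)·5 = 0
Row 3: (0)·x + (-15)·y + (12)·5 = 0
Solving gives x = 2, y = 4.
Check: M·(2, 4, 5) = (16, 32, 40) = 8·(2, 4, 5).

2, 4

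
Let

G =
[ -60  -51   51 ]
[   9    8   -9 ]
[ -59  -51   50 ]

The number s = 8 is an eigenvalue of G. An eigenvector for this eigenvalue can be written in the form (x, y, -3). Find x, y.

We need (G - 8I)v = 0.
G - 8I = [[-68, -51, 51], [9, 0, -9], [-59, -51, 42]].
Row 1: (-68)·x + (-51)·y + (51)·-3 = 0
Row 2: (9)·x + (0)·y + (-9)·-3 = 0
Row 3: (-59)·x + (-51)·y + (42)·-3 = 0
Solving gives x = -3, y = 1.
Check: G·(-3, 1, -3) = (-24, 8, -24) = 8·(-3, 1, -3).

-3, 1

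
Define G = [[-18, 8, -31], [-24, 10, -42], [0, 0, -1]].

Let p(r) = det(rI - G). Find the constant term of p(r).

p(r) = r^3 + 9r^2 + 20r + 12.
The constant term is 12.

12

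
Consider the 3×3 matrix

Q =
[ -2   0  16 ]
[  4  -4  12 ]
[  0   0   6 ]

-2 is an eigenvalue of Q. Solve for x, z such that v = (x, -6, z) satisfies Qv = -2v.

-3, 0

We need (Q + 2I)v = 0.
Q + 2I = [[0, 0, 16], [4, -2, 12], [0, 0, 8]].
Row 1: (0)·x + (0)·-6 + (16)·z = 0
Row 2: (4)·x + (-2)·-6 + (12)·z = 0
Row 3: (0)·x + (0)·-6 + (8)·z = 0
Solving gives x = -3, z = 0.
Check: Q·(-3, -6, 0) = (6, 12, 0) = -2·(-3, -6, 0).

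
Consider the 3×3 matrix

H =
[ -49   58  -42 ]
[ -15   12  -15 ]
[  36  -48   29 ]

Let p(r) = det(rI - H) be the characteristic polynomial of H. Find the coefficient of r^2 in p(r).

The coefficient of r^2 of det(rI - H) is −trace(H).
trace(H) = (-49) + (12) + (29) = -8, so the coefficient is 8.

8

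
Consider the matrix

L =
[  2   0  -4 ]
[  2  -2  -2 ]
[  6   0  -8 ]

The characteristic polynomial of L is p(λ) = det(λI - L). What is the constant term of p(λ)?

p(λ) = λ^3 + 8λ^2 + 20λ + 16.
The constant term is 16.

16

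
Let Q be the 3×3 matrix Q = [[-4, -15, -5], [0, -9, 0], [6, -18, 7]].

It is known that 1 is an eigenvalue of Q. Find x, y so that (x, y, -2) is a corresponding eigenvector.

We need (Q - 1I)v = 0.
Q - 1I = [[-5, -15, -5], [0, -10, 0], [6, -18, 6]].
Row 1: (-5)·x + (-15)·y + (-5)·-2 = 0
Row 2: (0)·x + (-10)·y + (0)·-2 = 0
Row 3: (6)·x + (-18)·y + (6)·-2 = 0
Solving gives x = 2, y = 0.
Check: Q·(2, 0, -2) = (2, 0, -2) = 1·(2, 0, -2).

2, 0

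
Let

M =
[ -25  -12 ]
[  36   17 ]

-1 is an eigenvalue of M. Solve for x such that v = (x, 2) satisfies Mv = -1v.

We need (M + 1I)v = 0.
M + 1I = [[-24, -12], [36, 18]].
Row 1: (-24)·x + (-12)·2 = 0
Row 2: (36)·x + (18)·2 = 0
Solving gives x = -1.
Check: M·(-1, 2) = (1, -2) = -1·(-1, 2).

-1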